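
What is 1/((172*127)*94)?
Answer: 1/2053336 ≈ 4.8701e-7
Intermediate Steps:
1/((172*127)*94) = 1/(21844*94) = 1/2053336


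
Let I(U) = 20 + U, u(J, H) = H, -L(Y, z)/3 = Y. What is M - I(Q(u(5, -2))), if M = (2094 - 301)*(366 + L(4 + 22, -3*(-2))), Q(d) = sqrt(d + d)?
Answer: 516364 - 2*I ≈ 5.1636e+5 - 2.0*I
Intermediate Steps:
L(Y, z) = -3*Y
Q(d) = sqrt(2)*sqrt(d) (Q(d) = sqrt(2*d) = sqrt(2)*sqrt(d))
M = 516384 (M = (2094 - 301)*(366 - 3*(4 + 22)) = 1793*(366 - 3*26) = 1793*(366 - 78) = 1793*288 = 516384)
M - I(Q(u(5, -2))) = 516384 - (20 + sqrt(2)*sqrt(-2)) = 516384 - (20 + sqrt(2)*(I*sqrt(2))) = 516384 - (20 + 2*I) = 516384 + (-20 - 2*I) = 516364 - 2*I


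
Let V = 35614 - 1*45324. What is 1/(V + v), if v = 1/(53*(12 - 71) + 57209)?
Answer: -54082/525136219 ≈ -0.00010299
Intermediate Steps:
V = -9710 (V = 35614 - 45324 = -9710)
v = 1/54082 (v = 1/(53*(-59) + 57209) = 1/(-3127 + 57209) = 1/54082 ≈ 1.8490e-5)
1/(V + v) = 1/(-9710 + 1/54082) = 1/(-525136219/54082) = -54082/525136219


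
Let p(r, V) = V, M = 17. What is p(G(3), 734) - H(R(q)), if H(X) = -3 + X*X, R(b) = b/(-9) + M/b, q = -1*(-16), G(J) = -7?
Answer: 15271823/20736 ≈ 736.49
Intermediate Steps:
q = 16
R(b) = 17/b - b/9 (R(b) = b/(-9) + 17/b = b*(-1/9) + 17/b = -b/9 + 17/b = 17/b - b/9)
H(X) = -3 + X**2
p(G(3), 734) - H(R(q)) = 734 - (-3 + (17/16 - 1/9*16)**2) = 734 - (-3 + (17*(1/16) - 16/9)**2) = 734 - (-3 + (17/16 - 16/9)**2) = 734 - (-3 + (-103/144)**2) = 734 - (-3 + 10609/20736) = 734 - 1*(-51599/20736) = 734 + 51599/20736 = 15271823/20736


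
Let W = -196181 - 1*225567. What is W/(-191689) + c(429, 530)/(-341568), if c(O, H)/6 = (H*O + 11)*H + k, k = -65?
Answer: -23076789619841/10912471392 ≈ -2114.7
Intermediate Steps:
W = -421748 (W = -196181 - 225567 = -421748)
c(O, H) = -390 + 6*H*(11 + H*O) (c(O, H) = 6*((H*O + 11)*H - 65) = 6*((11 + H*O)*H - 65) = 6*(H*(11 + H*O) - 65) = 6*(-65 + H*(11 + H*O)) = -390 + 6*H*(11 + H*O))
W/(-191689) + c(429, 530)/(-341568) = -421748/(-191689) + (-390 + 66*530 + 6*429*530²)/(-341568) = -421748*(-1/191689) + (-390 + 34980 + 6*429*280900)*(-1/341568) = 421748/191689 + (-390 + 34980 + 723036600)*(-1/341568) = 421748/191689 + 723071190*(-1/341568) = 421748/191689 - 120511865/56928 = -23076789619841/10912471392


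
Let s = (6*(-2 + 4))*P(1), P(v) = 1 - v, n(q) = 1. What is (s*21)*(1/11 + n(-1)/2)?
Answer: 0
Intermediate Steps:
s = 0 (s = (6*(-2 + 4))*(1 - 1*1) = (6*2)*(1 - 1) = 12*0 = 0)
(s*21)*(1/11 + n(-1)/2) = (0*21)*(1/11 + 1/2) = 0*(1*(1/11) + 1*(1/2)) = 0*(1/11 + 1/2) = 0*(13/22) = 0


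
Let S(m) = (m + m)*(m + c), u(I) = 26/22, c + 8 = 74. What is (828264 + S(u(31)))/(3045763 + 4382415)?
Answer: 50119579/449404769 ≈ 0.11152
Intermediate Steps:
c = 66 (c = -8 + 74 = 66)
u(I) = 13/11 (u(I) = 26*(1/22) = 13/11)
S(m) = 2*m*(66 + m) (S(m) = (m + m)*(m + 66) = (2*m)*(66 + m) = 2*m*(66 + m))
(828264 + S(u(31)))/(3045763 + 4382415) = (828264 + 2*(13/11)*(66 + 13/11))/(3045763 + 4382415) = (828264 + 2*(13/11)*(739/11))/7428178 = (828264 + 19214/121)*(1/7428178) = (100239158/121)*(1/7428178) = 50119579/449404769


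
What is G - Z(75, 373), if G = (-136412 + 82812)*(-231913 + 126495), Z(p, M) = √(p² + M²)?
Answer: 5650404800 - √144754 ≈ 5.6504e+9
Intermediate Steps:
Z(p, M) = √(M² + p²)
G = 5650404800 (G = -53600*(-105418) = 5650404800)
G - Z(75, 373) = 5650404800 - √(373² + 75²) = 5650404800 - √(139129 + 5625) = 5650404800 - √144754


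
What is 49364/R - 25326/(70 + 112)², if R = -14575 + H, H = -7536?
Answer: -156794023/52314626 ≈ -2.9971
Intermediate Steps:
R = -22111 (R = -14575 - 7536 = -22111)
49364/R - 25326/(70 + 112)² = 49364/(-22111) - 25326/(70 + 112)² = 49364*(-1/22111) - 25326/(182²) = -49364/22111 - 25326/33124 = -49364/22111 - 25326*1/33124 = -49364/22111 - 1809/2366 = -156794023/52314626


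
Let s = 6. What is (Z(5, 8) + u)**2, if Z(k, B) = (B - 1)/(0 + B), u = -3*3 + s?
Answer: 289/64 ≈ 4.5156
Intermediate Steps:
u = -3 (u = -3*3 + 6 = -9 + 6 = -3)
Z(k, B) = (-1 + B)/B
(Z(5, 8) + u)**2 = ((-1 + 8)/8 - 3)**2 = ((1/8)*7 - 3)**2 = (7/8 - 3)**2 = (-17/8)**2 = 289/64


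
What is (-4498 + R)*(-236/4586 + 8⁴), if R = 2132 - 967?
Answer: -31303569330/2293 ≈ -1.3652e+7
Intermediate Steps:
R = 1165
(-4498 + R)*(-236/4586 + 8⁴) = (-4498 + 1165)*(-236/4586 + 8⁴) = -3333*(-236*1/4586 + 4096) = -3333*(-118/2293 + 4096) = -3333*9392010/2293 = -31303569330/2293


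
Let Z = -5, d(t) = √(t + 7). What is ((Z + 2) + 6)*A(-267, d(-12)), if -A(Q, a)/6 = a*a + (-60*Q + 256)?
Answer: -292878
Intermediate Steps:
d(t) = √(7 + t)
A(Q, a) = -1536 - 6*a² + 360*Q (A(Q, a) = -6*(a*a + (-60*Q + 256)) = -6*(a² + (256 - 60*Q)) = -6*(256 + a² - 60*Q) = -1536 - 6*a² + 360*Q)
((Z + 2) + 6)*A(-267, d(-12)) = ((-5 + 2) + 6)*(-1536 - 6*(√(7 - 12))² + 360*(-267)) = (-3 + 6)*(-1536 - 6*(√(-5))² - 96120) = 3*(-1536 - 6*(I*√5)² - 96120) = 3*(-1536 - 6*(-5) - 96120) = 3*(-1536 + 30 - 96120) = 3*(-97626) = -292878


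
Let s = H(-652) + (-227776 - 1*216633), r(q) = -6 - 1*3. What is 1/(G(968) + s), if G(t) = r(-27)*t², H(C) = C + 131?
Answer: -1/8878146 ≈ -1.1264e-7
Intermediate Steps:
H(C) = 131 + C
r(q) = -9 (r(q) = -6 - 3 = -9)
s = -444930 (s = (131 - 652) + (-227776 - 1*216633) = -521 + (-227776 - 216633) = -521 - 444409 = -444930)
G(t) = -9*t²
1/(G(968) + s) = 1/(-9*968² - 444930) = 1/(-9*937024 - 444930) = 1/(-8433216 - 444930) = 1/(-8878146) = -1/8878146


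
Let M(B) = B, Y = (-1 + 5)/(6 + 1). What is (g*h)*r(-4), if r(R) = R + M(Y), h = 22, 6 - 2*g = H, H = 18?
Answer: 3168/7 ≈ 452.57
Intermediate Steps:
g = -6 (g = 3 - ½*18 = 3 - 9 = -6)
Y = 4/7 ≈ 0.57143
r(R) = 4/7 + R (r(R) = R + 4/7 = 4/7 + R)
(g*h)*r(-4) = (-6*22)*(4/7 - 4) = -132*(-24/7) = 3168/7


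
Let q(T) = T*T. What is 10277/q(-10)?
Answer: 10277/100 ≈ 102.77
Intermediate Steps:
q(T) = T²
10277/q(-10) = 10277/((-10)²) = 10277/100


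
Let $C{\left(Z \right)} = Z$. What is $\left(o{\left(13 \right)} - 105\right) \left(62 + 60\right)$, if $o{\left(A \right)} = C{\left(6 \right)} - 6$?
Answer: $-12810$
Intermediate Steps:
$o{\left(A \right)} = 0$ ($o{\left(A \right)} = 6 - 6 = 0$)
$\left(o{\left(13 \right)} - 105\right) \left(62 + 60\right) = \left(0 - 105\right) \left(62 + 60\right) = \left(-105\right) 122 = -12810$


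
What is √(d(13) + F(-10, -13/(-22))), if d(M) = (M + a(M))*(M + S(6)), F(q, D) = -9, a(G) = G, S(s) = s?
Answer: √485 ≈ 22.023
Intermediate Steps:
d(M) = 2*M*(6 + M) (d(M) = (M + M)*(M + 6) = (2*M)*(6 + M) = 2*M*(6 + M))
√(d(13) + F(-10, -13/(-22))) = √(2*13*(6 + 13) - 9) = √(2*13*19 - 9) = √(494 - 9) = √485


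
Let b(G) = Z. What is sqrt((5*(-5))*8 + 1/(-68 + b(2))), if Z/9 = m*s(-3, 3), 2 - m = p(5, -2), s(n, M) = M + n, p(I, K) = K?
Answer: I*sqrt(231217)/34 ≈ 14.143*I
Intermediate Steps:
m = 4 (m = 2 - 1*(-2) = 2 + 2 = 4)
Z = 0 (Z = 9*(4*(3 - 3)) = 9*(4*0) = 9*0 = 0)
b(G) = 0
sqrt((5*(-5))*8 + 1/(-68 + b(2))) = sqrt((5*(-5))*8 + 1/(-68 + 0)) = sqrt(-25*8 + 1/(-68)) = sqrt(-200 - 1/68) = sqrt(-13601/68) = I*sqrt(231217)/34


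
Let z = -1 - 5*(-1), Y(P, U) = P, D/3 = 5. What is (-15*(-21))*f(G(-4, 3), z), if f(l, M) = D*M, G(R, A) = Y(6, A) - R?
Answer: 18900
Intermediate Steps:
D = 15 (D = 3*5 = 15)
G(R, A) = 6 - R
z = 4 (z = -1 + 5 = 4)
f(l, M) = 15*M
(-15*(-21))*f(G(-4, 3), z) = (-15*(-21))*(15*4) = 315*60 = 18900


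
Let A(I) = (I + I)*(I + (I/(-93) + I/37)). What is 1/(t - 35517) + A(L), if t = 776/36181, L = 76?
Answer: 535177265672059/45585793353 ≈ 11740.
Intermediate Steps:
t = 8/373 (t = 776*(1/36181) = 8/373 ≈ 0.021448)
A(I) = 6994*I²/3441 (A(I) = (2*I)*(I + (I*(-1/93) + I*(1/37))) = (2*I)*(I + (-I/93 + I/37)) = (2*I)*(I + 56*I/3441) = (2*I)*(3497*I/3441) = 6994*I²/3441)
1/(t - 35517) + A(L) = 1/(8/373 - 35517) + (6994/3441)*76² = 1/(-13247833/373) + (6994/3441)*5776 = -373/13247833 + 40397344/3441 = 535177265672059/45585793353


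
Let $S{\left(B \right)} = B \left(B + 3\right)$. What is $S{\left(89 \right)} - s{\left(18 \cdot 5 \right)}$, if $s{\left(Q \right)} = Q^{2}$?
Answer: $88$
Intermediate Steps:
$S{\left(B \right)} = B \left(3 + B\right)$
$S{\left(89 \right)} - s{\left(18 \cdot 5 \right)} = 89 \left(3 + 89\right) - \left(18 \cdot 5\right)^{2} = 89 \cdot 92 - 90^{2} = 8188 - 8100 = 88$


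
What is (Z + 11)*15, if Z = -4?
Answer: 105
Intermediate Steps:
(Z + 11)*15 = (-4 + 11)*15 = 7*15 = 105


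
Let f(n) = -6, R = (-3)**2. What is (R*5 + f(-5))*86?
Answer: 3354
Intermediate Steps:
R = 9
(R*5 + f(-5))*86 = (9*5 - 6)*86 = (45 - 6)*86 = 39*86 = 3354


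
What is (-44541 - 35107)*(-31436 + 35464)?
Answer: -320822144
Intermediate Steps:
(-44541 - 35107)*(-31436 + 35464) = -79648*4028 = -320822144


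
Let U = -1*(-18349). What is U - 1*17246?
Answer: 1103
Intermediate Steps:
U = 18349
U - 1*17246 = 18349 - 1*17246 = 18349 - 17246 = 1103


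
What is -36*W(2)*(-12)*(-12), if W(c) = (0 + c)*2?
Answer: -20736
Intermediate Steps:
W(c) = 2*c (W(c) = c*2 = 2*c)
-36*W(2)*(-12)*(-12) = -36*(2*2)*(-12)*(-12) = -36*4*(-12)*(-12) = -(-1728)*(-12) = -36*576 = -20736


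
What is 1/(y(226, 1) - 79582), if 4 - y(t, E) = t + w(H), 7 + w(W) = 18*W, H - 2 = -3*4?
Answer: -1/79617 ≈ -1.2560e-5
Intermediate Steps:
H = -10 (H = 2 - 3*4 = 2 - 12 = -10)
w(W) = -7 + 18*W
y(t, E) = 191 - t (y(t, E) = 4 - (t + (-7 + 18*(-10))) = 4 - (t + (-7 - 180)) = 4 - (t - 187) = 4 - (-187 + t) = 4 + (187 - t) = 191 - t)
1/(y(226, 1) - 79582) = 1/((191 - 1*226) - 79582) = 1/((191 - 226) - 79582) = 1/(-35 - 79582) = 1/(-79617) = -1/79617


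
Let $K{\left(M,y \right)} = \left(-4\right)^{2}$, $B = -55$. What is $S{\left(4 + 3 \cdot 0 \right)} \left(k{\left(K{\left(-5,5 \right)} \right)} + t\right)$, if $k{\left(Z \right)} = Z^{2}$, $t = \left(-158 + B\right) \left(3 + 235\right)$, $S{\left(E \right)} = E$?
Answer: $-201752$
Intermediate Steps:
$K{\left(M,y \right)} = 16$
$t = -50694$ ($t = \left(-158 - 55\right) \left(3 + 235\right) = \left(-213\right) 238 = -50694$)
$S{\left(4 + 3 \cdot 0 \right)} \left(k{\left(K{\left(-5,5 \right)} \right)} + t\right) = \left(4 + 3 \cdot 0\right) \left(16^{2} - 50694\right) = \left(4 + 0\right) \left(256 - 50694\right) = 4 \left(-50438\right) = -201752$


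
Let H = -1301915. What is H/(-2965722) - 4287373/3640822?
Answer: -1993778913544/2699416475871 ≈ -0.73860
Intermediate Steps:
H/(-2965722) - 4287373/3640822 = -1301915/(-2965722) - 4287373/3640822 = -1301915*(-1/2965722) - 4287373*1/3640822 = 1301915/2965722 - 4287373/3640822 = -1993778913544/2699416475871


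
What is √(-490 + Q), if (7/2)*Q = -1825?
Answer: 2*I*√12390/7 ≈ 31.803*I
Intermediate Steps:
Q = -3650/7 (Q = (2/7)*(-1825) = -3650/7 ≈ -521.43)
√(-490 + Q) = √(-490 - 3650/7) = √(-7080/7) = 2*I*√12390/7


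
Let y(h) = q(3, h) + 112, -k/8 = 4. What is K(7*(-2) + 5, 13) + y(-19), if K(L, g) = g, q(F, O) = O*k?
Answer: 733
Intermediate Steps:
k = -32 (k = -8*4 = -32)
q(F, O) = -32*O (q(F, O) = O*(-32) = -32*O)
y(h) = 112 - 32*h (y(h) = -32*h + 112 = 112 - 32*h)
K(7*(-2) + 5, 13) + y(-19) = 13 + (112 - 32*(-19)) = 13 + (112 + 608) = 13 + 720 = 733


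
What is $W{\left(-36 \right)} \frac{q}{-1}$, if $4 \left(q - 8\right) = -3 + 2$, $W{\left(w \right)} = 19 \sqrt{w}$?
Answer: $- \frac{1767 i}{2} \approx - 883.5 i$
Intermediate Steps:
$q = \frac{31}{4}$ ($q = 8 + \frac{-3 + 2}{4} = 8 + \frac{1}{4} \left(-1\right) = 8 - \frac{1}{4} = \frac{31}{4} \approx 7.75$)
$W{\left(-36 \right)} \frac{q}{-1} = 19 \sqrt{-36} \frac{31}{4 \left(-1\right)} = 19 \cdot 6 i \frac{31}{4} \left(-1\right) = 114 i \left(- \frac{31}{4}\right) = - \frac{1767 i}{2}$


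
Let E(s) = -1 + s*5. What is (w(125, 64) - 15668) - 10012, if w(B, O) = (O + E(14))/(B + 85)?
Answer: -770381/30 ≈ -25679.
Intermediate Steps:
E(s) = -1 + 5*s
w(B, O) = (69 + O)/(85 + B) (w(B, O) = (O + (-1 + 5*14))/(B + 85) = (O + (-1 + 70))/(85 + B) = (O + 69)/(85 + B) = (69 + O)/(85 + B))
(w(125, 64) - 15668) - 10012 = ((69 + 64)/(85 + 125) - 15668) - 10012 = (133/210 - 15668) - 10012 = ((1/210)*133 - 15668) - 10012 = (19/30 - 15668) - 10012 = -470021/30 - 10012 = -770381/30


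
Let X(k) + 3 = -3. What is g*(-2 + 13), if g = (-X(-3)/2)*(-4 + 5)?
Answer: 33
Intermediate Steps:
X(k) = -6 (X(k) = -3 - 3 = -6)
g = 3 (g = (-(-6)/2)*(-4 + 5) = -(-6)/2*1 = -1*(-3)*1 = 3*1 = 3)
g*(-2 + 13) = 3*(-2 + 13) = 3*11 = 33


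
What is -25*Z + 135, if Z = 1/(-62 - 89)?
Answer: 20410/151 ≈ 135.17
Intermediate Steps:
Z = -1/151 (Z = 1/(-151) = -1/151 ≈ -0.0066225)
-25*Z + 135 = -25*(-1/151) + 135 = 25/151 + 135 = 20410/151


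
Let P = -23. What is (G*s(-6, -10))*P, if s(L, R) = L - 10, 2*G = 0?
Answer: 0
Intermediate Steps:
G = 0 (G = (½)*0 = 0)
s(L, R) = -10 + L
(G*s(-6, -10))*P = (0*(-10 - 6))*(-23) = (0*(-16))*(-23) = 0*(-23) = 0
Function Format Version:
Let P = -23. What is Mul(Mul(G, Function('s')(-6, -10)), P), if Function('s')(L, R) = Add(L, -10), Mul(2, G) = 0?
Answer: 0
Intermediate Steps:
G = 0 (G = Mul(Rational(1, 2), 0) = 0)
Function('s')(L, R) = Add(-10, L)
Mul(Mul(G, Function('s')(-6, -10)), P) = Mul(Mul(0, Add(-10, -6)), -23) = Mul(Mul(0, -16), -23) = Mul(0, -23) = 0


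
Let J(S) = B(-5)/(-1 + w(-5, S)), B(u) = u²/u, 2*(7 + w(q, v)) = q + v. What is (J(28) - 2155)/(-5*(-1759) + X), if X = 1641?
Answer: -15095/73052 ≈ -0.20663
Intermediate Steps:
w(q, v) = -7 + q/2 + v/2 (w(q, v) = -7 + (q + v)/2 = -7 + (q/2 + v/2) = -7 + q/2 + v/2)
B(u) = u
J(S) = -5/(-21/2 + S/2) (J(S) = -5/(-1 + (-7 + (½)*(-5) + S/2)) = -5/(-1 + (-7 - 5/2 + S/2)) = -5/(-1 + (-19/2 + S/2)) = -5/(-21/2 + S/2))
(J(28) - 2155)/(-5*(-1759) + X) = (-10/(-21 + 28) - 2155)/(-5*(-1759) + 1641) = (-10/7 - 2155)/(8795 + 1641) = (-10*⅐ - 2155)/10436 = (-10/7 - 2155)*(1/10436) = -15095/7*1/10436 = -15095/73052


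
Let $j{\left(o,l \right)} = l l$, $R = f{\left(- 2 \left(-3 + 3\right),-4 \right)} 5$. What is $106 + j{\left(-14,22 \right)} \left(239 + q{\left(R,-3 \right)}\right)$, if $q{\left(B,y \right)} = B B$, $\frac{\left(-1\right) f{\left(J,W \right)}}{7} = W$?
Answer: $9602182$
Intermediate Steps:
$f{\left(J,W \right)} = - 7 W$
$R = 140$ ($R = \left(-7\right) \left(-4\right) 5 = 28 \cdot 5 = 140$)
$q{\left(B,y \right)} = B^{2}$
$j{\left(o,l \right)} = l^{2}$
$106 + j{\left(-14,22 \right)} \left(239 + q{\left(R,-3 \right)}\right) = 106 + 22^{2} \left(239 + 140^{2}\right) = 106 + 484 \left(239 + 19600\right) = 106 + 484 \cdot 19839 = 106 + 9602076 = 9602182$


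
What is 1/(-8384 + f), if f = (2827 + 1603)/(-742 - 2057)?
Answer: -2799/23471246 ≈ -0.00011925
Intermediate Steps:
f = -4430/2799 (f = 4430/(-2799) = 4430*(-1/2799) = -4430/2799 ≈ -1.5827)
1/(-8384 + f) = 1/(-8384 - 4430/2799) = 1/(-23471246/2799) = -2799/23471246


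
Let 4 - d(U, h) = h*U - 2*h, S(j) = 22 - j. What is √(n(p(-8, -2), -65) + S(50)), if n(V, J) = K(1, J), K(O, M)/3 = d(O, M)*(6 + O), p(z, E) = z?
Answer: I*√1309 ≈ 36.18*I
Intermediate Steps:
d(U, h) = 4 + 2*h - U*h (d(U, h) = 4 - (h*U - 2*h) = 4 - (U*h - 2*h) = 4 - (-2*h + U*h) = 4 + (2*h - U*h) = 4 + 2*h - U*h)
K(O, M) = 3*(6 + O)*(4 + 2*M - M*O) (K(O, M) = 3*((4 + 2*M - O*M)*(6 + O)) = 3*((4 + 2*M - M*O)*(6 + O)) = 3*((6 + O)*(4 + 2*M - M*O)) = 3*(6 + O)*(4 + 2*M - M*O))
n(V, J) = 84 + 21*J (n(V, J) = 3*(6 + 1)*(4 + 2*J - 1*J*1) = 3*7*(4 + 2*J - J) = 3*7*(4 + J) = 84 + 21*J)
√(n(p(-8, -2), -65) + S(50)) = √((84 + 21*(-65)) + (22 - 1*50)) = √((84 - 1365) + (22 - 50)) = √(-1281 - 28) = √(-1309) = I*√1309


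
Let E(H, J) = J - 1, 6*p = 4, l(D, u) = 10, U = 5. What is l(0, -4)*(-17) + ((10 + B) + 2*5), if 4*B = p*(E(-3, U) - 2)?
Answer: -449/3 ≈ -149.67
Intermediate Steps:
p = ⅔ (p = (⅙)*4 = ⅔ ≈ 0.66667)
E(H, J) = -1 + J
B = ⅓ (B = (2*((-1 + 5) - 2)/3)/4 = (2*(4 - 2)/3)/4 = ((⅔)*2)/4 = (¼)*(4/3) = ⅓ ≈ 0.33333)
l(0, -4)*(-17) + ((10 + B) + 2*5) = 10*(-17) + ((10 + ⅓) + 2*5) = -170 + (31/3 + 10) = -170 + 61/3 = -449/3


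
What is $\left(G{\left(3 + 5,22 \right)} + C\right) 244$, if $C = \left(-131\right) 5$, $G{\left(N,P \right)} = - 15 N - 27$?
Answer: $-195688$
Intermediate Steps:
$G{\left(N,P \right)} = -27 - 15 N$
$C = -655$
$\left(G{\left(3 + 5,22 \right)} + C\right) 244 = \left(\left(-27 - 15 \left(3 + 5\right)\right) - 655\right) 244 = \left(\left(-27 - 120\right) - 655\right) 244 = \left(-147 - 655\right) 244 = \left(-802\right) 244 = -195688$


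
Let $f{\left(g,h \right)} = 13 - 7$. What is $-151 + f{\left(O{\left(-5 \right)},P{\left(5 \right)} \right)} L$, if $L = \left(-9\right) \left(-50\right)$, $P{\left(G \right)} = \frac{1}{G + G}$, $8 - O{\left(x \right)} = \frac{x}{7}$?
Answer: $2549$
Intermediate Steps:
$O{\left(x \right)} = 8 - \frac{x}{7}$
$P{\left(G \right)} = \frac{1}{2 G}$
$f{\left(g,h \right)} = 6$ ($f{\left(g,h \right)} = 13 - 7 = 6$)
$L = 450$
$-151 + f{\left(O{\left(-5 \right)},P{\left(5 \right)} \right)} L = -151 + 6 \cdot 450 = -151 + 2700 = 2549$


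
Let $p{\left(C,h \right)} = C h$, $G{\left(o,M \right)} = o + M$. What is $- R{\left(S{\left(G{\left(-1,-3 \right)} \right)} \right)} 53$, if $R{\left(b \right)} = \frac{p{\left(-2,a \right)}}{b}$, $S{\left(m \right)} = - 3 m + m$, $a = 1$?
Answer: $\frac{53}{4} \approx 13.25$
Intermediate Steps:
$G{\left(o,M \right)} = M + o$
$S{\left(m \right)} = - 2 m$
$R{\left(b \right)} = - \frac{2}{b}$ ($R{\left(b \right)} = \frac{\left(-2\right) 1}{b} = - \frac{2}{b}$)
$- R{\left(S{\left(G{\left(-1,-3 \right)} \right)} \right)} 53 = - \frac{-2}{\left(-2\right) \left(-3 - 1\right)} 53 = - \frac{-2}{\left(-2\right) \left(-4\right)} 53 = - \frac{-2}{8} \cdot 53 = \left(-1\right) \left(- \frac{1}{4}\right) 53 = \frac{1}{4} \cdot 53 = \frac{53}{4}$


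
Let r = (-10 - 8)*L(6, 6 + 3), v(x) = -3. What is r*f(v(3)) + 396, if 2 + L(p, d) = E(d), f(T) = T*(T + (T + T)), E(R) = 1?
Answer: 882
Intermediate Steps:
f(T) = 3*T**2 (f(T) = T*(T + 2*T) = T*(3*T) = 3*T**2)
L(p, d) = -1 (L(p, d) = -2 + 1 = -1)
r = 18 (r = (-10 - 8)*(-1) = -18*(-1) = 18)
r*f(v(3)) + 396 = 18*(3*(-3)**2) + 396 = 18*(3*9) + 396 = 18*27 + 396 = 486 + 396 = 882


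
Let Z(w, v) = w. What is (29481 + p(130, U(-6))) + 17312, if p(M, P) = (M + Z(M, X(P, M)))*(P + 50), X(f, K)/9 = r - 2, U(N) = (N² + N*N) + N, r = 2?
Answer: 76953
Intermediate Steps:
U(N) = N + 2*N² (U(N) = (N² + N²) + N = 2*N² + N = N + 2*N²)
X(f, K) = 0 (X(f, K) = 9*(2 - 2) = 9*0 = 0)
p(M, P) = 2*M*(50 + P) (p(M, P) = (M + M)*(P + 50) = (2*M)*(50 + P) = 2*M*(50 + P))
(29481 + p(130, U(-6))) + 17312 = (29481 + 2*130*(50 - 6*(1 + 2*(-6)))) + 17312 = (29481 + 2*130*(50 - 6*(1 - 12))) + 17312 = (29481 + 2*130*(50 - 6*(-11))) + 17312 = (29481 + 2*130*(50 + 66)) + 17312 = (29481 + 2*130*116) + 17312 = (29481 + 30160) + 17312 = 59641 + 17312 = 76953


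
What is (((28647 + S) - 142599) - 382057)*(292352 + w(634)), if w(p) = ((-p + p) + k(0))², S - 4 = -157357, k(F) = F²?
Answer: -191011687424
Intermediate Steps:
S = -157353 (S = 4 - 157357 = -157353)
w(p) = 0 (w(p) = ((-p + p) + 0²)² = (0 + 0)² = 0² = 0)
(((28647 + S) - 142599) - 382057)*(292352 + w(634)) = (((28647 - 157353) - 142599) - 382057)*(292352 + 0) = ((-128706 - 142599) - 382057)*292352 = (-271305 - 382057)*292352 = -653362*292352 = -191011687424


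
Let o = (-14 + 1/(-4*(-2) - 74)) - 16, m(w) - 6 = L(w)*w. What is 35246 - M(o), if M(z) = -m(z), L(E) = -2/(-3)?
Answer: 3487967/99 ≈ 35232.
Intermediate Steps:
L(E) = ⅔ (L(E) = -2*(-⅓) = ⅔)
m(w) = 6 + 2*w/3
o = -1981/66 (o = (-14 + 1/(8 - 74)) - 16 = (-14 + 1/(-66)) - 16 = (-14 - 1/66) - 16 = -925/66 - 16 = -1981/66 ≈ -30.015)
M(z) = -6 - 2*z/3 (M(z) = -(6 + 2*z/3) = -6 - 2*z/3)
35246 - M(o) = 35246 - (-6 - ⅔*(-1981/66)) = 35246 - (-6 + 1981/99) = 35246 - 1*1387/99 = 35246 - 1387/99 = 3487967/99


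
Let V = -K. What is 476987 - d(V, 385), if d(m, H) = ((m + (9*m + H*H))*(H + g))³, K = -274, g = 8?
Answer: -208836528427699818904138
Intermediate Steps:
V = 274 (V = -1*(-274) = 274)
d(m, H) = (8 + H)³*(H² + 10*m)³ (d(m, H) = ((m + (9*m + H*H))*(H + 8))³ = ((m + (9*m + H²))*(8 + H))³ = ((m + (H² + 9*m))*(8 + H))³ = ((H² + 10*m)*(8 + H))³ = ((8 + H)*(H² + 10*m))³ = (8 + H)³*(H² + 10*m)³)
476987 - d(V, 385) = 476987 - (8 + 385)³*(385² + 10*274)³ = 476987 - 393³*(148225 + 2740)³ = 476987 - 60698457*150965³ = 476987 - 60698457*3440557449882125 = 476987 - 1*208836528427699819381125 = 476987 - 208836528427699819381125 = -208836528427699818904138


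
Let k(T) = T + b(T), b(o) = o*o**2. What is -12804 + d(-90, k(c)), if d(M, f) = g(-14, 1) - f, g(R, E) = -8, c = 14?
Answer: -15570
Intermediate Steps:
b(o) = o**3
k(T) = T + T**3
d(M, f) = -8 - f
-12804 + d(-90, k(c)) = -12804 + (-8 - (14 + 14**3)) = -12804 + (-8 - (14 + 2744)) = -12804 + (-8 - 1*2758) = -12804 + (-8 - 2758) = -12804 - 2766 = -15570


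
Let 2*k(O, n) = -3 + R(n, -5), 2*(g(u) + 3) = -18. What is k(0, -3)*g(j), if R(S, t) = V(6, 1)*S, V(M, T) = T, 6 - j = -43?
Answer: 36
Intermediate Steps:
j = 49 (j = 6 - 1*(-43) = 6 + 43 = 49)
g(u) = -12 (g(u) = -3 + (½)*(-18) = -3 - 9 = -12)
R(S, t) = S (R(S, t) = 1*S = S)
k(O, n) = -3/2 + n/2 (k(O, n) = (-3 + n)/2 = -3/2 + n/2)
k(0, -3)*g(j) = (-3/2 + (½)*(-3))*(-12) = (-3/2 - 3/2)*(-12) = -3*(-12) = 36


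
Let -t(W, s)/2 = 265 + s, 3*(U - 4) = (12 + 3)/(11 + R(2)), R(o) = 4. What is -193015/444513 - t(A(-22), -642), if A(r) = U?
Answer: -335355817/444513 ≈ -754.43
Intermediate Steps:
U = 13/3 (U = 4 + ((12 + 3)/(11 + 4))/3 = 4 + (15/15)/3 = 4 + (15*(1/15))/3 = 4 + (⅓)*1 = 4 + ⅓ = 13/3 ≈ 4.3333)
A(r) = 13/3
t(W, s) = -530 - 2*s (t(W, s) = -2*(265 + s) = -530 - 2*s)
-193015/444513 - t(A(-22), -642) = -193015/444513 - (-530 - 2*(-642)) = -193015*1/444513 - (-530 + 1284) = -193015/444513 - 1*754 = -193015/444513 - 754 = -335355817/444513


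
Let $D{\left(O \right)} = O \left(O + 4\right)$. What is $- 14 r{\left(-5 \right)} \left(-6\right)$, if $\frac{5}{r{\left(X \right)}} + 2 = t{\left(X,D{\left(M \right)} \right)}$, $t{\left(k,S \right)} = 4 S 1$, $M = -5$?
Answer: $\frac{70}{3} \approx 23.333$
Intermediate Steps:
$D{\left(O \right)} = O \left(4 + O\right)$
$t{\left(k,S \right)} = 4 S$
$r{\left(X \right)} = \frac{5}{18}$ ($r{\left(X \right)} = \frac{5}{-2 + 4 \left(- 5 \left(4 - 5\right)\right)} = \frac{5}{-2 + 4 \left(\left(-5\right) \left(-1\right)\right)} = \frac{5}{-2 + 4 \cdot 5} = \frac{5}{-2 + 20} = \frac{5}{18}$)
$- 14 r{\left(-5 \right)} \left(-6\right) = \left(-14\right) \frac{5}{18} \left(-6\right) = \left(- \frac{35}{9}\right) \left(-6\right) = \frac{70}{3}$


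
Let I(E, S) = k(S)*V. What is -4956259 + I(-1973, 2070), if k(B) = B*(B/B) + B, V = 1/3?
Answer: -4954879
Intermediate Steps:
V = 1/3 ≈ 0.33333
k(B) = 2*B (k(B) = B*1 + B = B + B = 2*B)
I(E, S) = 2*S/3 (I(E, S) = (2*S)*(1/3) = 2*S/3)
-4956259 + I(-1973, 2070) = -4956259 + (2/3)*2070 = -4956259 + 1380 = -4954879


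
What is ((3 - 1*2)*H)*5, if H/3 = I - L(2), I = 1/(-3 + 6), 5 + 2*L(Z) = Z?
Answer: 55/2 ≈ 27.500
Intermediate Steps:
L(Z) = -5/2 + Z/2
I = ⅓ (I = 1/3 = ⅓ ≈ 0.33333)
H = 11/2 (H = 3*(⅓ - (-5/2 + (½)*2)) = 3*(⅓ - (-5/2 + 1)) = 3*(⅓ - 1*(-3/2)) = 3*(⅓ + 3/2) = 3*(11/6) = 11/2 ≈ 5.5000)
((3 - 1*2)*H)*5 = ((3 - 1*2)*(11/2))*5 = ((3 - 2)*(11/2))*5 = (1*(11/2))*5 = (11/2)*5 = 55/2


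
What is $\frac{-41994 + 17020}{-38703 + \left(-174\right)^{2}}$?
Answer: $\frac{24974}{8427} \approx 2.9636$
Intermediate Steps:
$\frac{-41994 + 17020}{-38703 + \left(-174\right)^{2}} = - \frac{24974}{-38703 + 30276} = - \frac{24974}{-8427} = \left(-24974\right) \left(- \frac{1}{8427}\right) = \frac{24974}{8427}$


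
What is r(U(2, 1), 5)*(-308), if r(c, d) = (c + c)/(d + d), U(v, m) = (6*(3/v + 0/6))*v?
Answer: -5544/5 ≈ -1108.8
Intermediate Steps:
U(v, m) = 18 (U(v, m) = (6*(3/v + 0*(⅙)))*v = (6*(3/v + 0))*v = (6*(3/v))*v = (18/v)*v = 18)
r(c, d) = c/d (r(c, d) = (2*c)/((2*d)) = (2*c)*(1/(2*d)) = c/d)
r(U(2, 1), 5)*(-308) = (18/5)*(-308) = -5544/5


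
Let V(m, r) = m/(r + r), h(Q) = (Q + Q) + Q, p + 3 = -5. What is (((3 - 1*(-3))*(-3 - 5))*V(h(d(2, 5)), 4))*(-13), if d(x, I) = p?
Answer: -1872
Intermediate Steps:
p = -8 (p = -3 - 5 = -8)
d(x, I) = -8
h(Q) = 3*Q (h(Q) = 2*Q + Q = 3*Q)
V(m, r) = m/(2*r) (V(m, r) = m/((2*r)) = m*(1/(2*r)) = m/(2*r))
(((3 - 1*(-3))*(-3 - 5))*V(h(d(2, 5)), 4))*(-13) = (((3 - 1*(-3))*(-3 - 5))*((1/2)*(3*(-8))/4))*(-13) = (((3 + 3)*(-8))*((1/2)*(-24)*(1/4)))*(-13) = ((6*(-8))*(-3))*(-13) = -48*(-3)*(-13) = 144*(-13) = -1872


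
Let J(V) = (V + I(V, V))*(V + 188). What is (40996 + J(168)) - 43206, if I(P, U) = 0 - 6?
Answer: 55462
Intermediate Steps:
I(P, U) = -6
J(V) = (-6 + V)*(188 + V) (J(V) = (V - 6)*(V + 188) = (-6 + V)*(188 + V))
(40996 + J(168)) - 43206 = (40996 + (-1128 + 168² + 182*168)) - 43206 = (40996 + (-1128 + 28224 + 30576)) - 43206 = (40996 + 57672) - 43206 = 98668 - 43206 = 55462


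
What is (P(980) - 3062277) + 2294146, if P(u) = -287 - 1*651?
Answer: -769069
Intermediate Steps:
P(u) = -938 (P(u) = -287 - 651 = -938)
(P(980) - 3062277) + 2294146 = (-938 - 3062277) + 2294146 = -3063215 + 2294146 = -769069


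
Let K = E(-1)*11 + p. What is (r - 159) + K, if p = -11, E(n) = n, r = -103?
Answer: -284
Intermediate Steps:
K = -22 (K = -1*11 - 11 = -11 - 11 = -22)
(r - 159) + K = (-103 - 159) - 22 = -262 - 22 = -284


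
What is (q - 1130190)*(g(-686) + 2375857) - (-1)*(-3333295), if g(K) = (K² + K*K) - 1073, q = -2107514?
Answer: -10736152092399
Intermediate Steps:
g(K) = -1073 + 2*K² (g(K) = (K² + K²) - 1073 = 2*K² - 1073 = -1073 + 2*K²)
(q - 1130190)*(g(-686) + 2375857) - (-1)*(-3333295) = (-2107514 - 1130190)*((-1073 + 2*(-686)²) + 2375857) - (-1)*(-3333295) = -3237704*((-1073 + 2*470596) + 2375857) - 1*3333295 = -3237704*((-1073 + 941192) + 2375857) - 3333295 = -3237704*(940119 + 2375857) - 3333295 = -3237704*3315976 - 3333295 = -10736148759104 - 3333295 = -10736152092399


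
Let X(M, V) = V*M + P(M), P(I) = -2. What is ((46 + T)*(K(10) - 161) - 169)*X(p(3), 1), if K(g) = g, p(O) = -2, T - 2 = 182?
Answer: 139596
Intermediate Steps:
T = 184 (T = 2 + 182 = 184)
X(M, V) = -2 + M*V (X(M, V) = V*M - 2 = M*V - 2 = -2 + M*V)
((46 + T)*(K(10) - 161) - 169)*X(p(3), 1) = ((46 + 184)*(10 - 161) - 169)*(-2 - 2*1) = (230*(-151) - 169)*(-2 - 2) = (-34730 - 169)*(-4) = -34899*(-4) = 139596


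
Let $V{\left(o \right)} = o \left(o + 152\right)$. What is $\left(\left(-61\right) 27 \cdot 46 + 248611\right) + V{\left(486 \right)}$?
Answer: $482917$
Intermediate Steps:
$V{\left(o \right)} = o \left(152 + o\right)$
$\left(\left(-61\right) 27 \cdot 46 + 248611\right) + V{\left(486 \right)} = \left(\left(-61\right) 27 \cdot 46 + 248611\right) + 486 \left(152 + 486\right) = \left(\left(-1647\right) 46 + 248611\right) + 486 \cdot 638 = \left(-75762 + 248611\right) + 310068 = 172849 + 310068 = 482917$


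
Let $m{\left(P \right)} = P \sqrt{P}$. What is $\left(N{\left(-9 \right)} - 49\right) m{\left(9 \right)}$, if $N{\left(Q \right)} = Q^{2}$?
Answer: $864$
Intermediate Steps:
$m{\left(P \right)} = P^{\frac{3}{2}}$
$\left(N{\left(-9 \right)} - 49\right) m{\left(9 \right)} = \left(\left(-9\right)^{2} - 49\right) 9^{\frac{3}{2}} = \left(81 - 49\right) 27 = 32 \cdot 27 = 864$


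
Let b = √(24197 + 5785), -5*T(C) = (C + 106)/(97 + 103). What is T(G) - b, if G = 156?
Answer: -131/500 - √29982 ≈ -173.42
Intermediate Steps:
T(C) = -53/500 - C/1000 (T(C) = -(C + 106)/(5*(97 + 103)) = -(106 + C)/(5*200) = -(53/100 + C/200)/5 = -53/500 - C/1000)
b = √29982 ≈ 173.15
T(G) - b = (-53/500 - 1/1000*156) - √29982 = (-53/500 - 39/250) - √29982 = -131/500 - √29982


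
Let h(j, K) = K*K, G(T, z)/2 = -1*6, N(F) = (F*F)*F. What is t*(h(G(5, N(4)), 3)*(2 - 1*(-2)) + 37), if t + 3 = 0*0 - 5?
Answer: -584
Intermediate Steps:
N(F) = F³ (N(F) = F²*F = F³)
G(T, z) = -12 (G(T, z) = 2*(-1*6) = 2*(-6) = -12)
t = -8 (t = -3 + (0*0 - 5) = -3 + (0 - 5) = -3 - 5 = -8)
h(j, K) = K²
t*(h(G(5, N(4)), 3)*(2 - 1*(-2)) + 37) = -8*(3²*(2 - 1*(-2)) + 37) = -8*(9*(2 + 2) + 37) = -8*(9*4 + 37) = -8*(36 + 37) = -8*73 = -584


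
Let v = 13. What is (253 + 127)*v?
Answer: 4940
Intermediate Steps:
(253 + 127)*v = (253 + 127)*13 = 380*13 = 4940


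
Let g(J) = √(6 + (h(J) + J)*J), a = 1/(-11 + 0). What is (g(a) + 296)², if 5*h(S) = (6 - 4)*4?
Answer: (16280 + √17735)²/3025 ≈ 89055.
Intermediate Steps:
a = -1/11 (a = 1/(-11) = -1/11 ≈ -0.090909)
h(S) = 8/5 (h(S) = ((6 - 4)*4)/5 = (2*4)/5 = (⅕)*8 = 8/5)
g(J) = √(6 + J*(8/5 + J)) (g(J) = √(6 + (8/5 + J)*J) = √(6 + J*(8/5 + J)))
(g(a) + 296)² = (√(150 + 25*(-1/11)² + 40*(-1/11))/5 + 296)² = (√(150 + 25*(1/121) - 40/11)/5 + 296)² = (√(150 + 25/121 - 40/11)/5 + 296)² = (√(17735/121)/5 + 296)² = ((√17735/11)/5 + 296)² = (√17735/55 + 296)² = (296 + √17735/55)²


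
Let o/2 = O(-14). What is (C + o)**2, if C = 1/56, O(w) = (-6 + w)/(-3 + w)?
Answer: 5094049/906304 ≈ 5.6207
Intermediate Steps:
O(w) = (-6 + w)/(-3 + w)
o = 40/17 (o = 2*((-6 - 14)/(-3 - 14)) = 2*(-20/(-17)) = 2*(-1/17*(-20)) = 2*(20/17) = 40/17 ≈ 2.3529)
C = 1/56 ≈ 0.017857
(C + o)**2 = (1/56 + 40/17)**2 = (2257/952)**2 = 5094049/906304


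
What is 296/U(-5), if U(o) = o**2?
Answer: 296/25 ≈ 11.840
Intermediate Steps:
296/U(-5) = 296/((-5)**2) = 296/25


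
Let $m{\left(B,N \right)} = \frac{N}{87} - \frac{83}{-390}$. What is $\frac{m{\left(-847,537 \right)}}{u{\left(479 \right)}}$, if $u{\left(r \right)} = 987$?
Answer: $\frac{72217}{11162970} \approx 0.0064693$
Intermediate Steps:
$m{\left(B,N \right)} = \frac{83}{390} + \frac{N}{87}$ ($m{\left(B,N \right)} = N \frac{1}{87} - - \frac{83}{390} = \frac{N}{87} + \frac{83}{390} = \frac{83}{390} + \frac{N}{87}$)
$\frac{m{\left(-847,537 \right)}}{u{\left(479 \right)}} = \frac{\frac{83}{390} + \frac{1}{87} \cdot 537}{987} = \left(\frac{83}{390} + \frac{179}{29}\right) \frac{1}{987} = \frac{72217}{11310} \cdot \frac{1}{987} = \frac{72217}{11162970}$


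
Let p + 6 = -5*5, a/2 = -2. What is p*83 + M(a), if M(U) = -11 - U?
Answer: -2580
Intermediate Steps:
a = -4 (a = 2*(-2) = -4)
p = -31 (p = -6 - 5*5 = -6 - 25 = -31)
p*83 + M(a) = -31*83 + (-11 - 1*(-4)) = -2573 + (-11 + 4) = -2573 - 7 = -2580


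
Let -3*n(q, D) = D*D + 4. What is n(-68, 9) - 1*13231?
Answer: -39778/3 ≈ -13259.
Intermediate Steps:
n(q, D) = -4/3 - D²/3 (n(q, D) = -(D*D + 4)/3 = -(D² + 4)/3 = -(4 + D²)/3 = -4/3 - D²/3)
n(-68, 9) - 1*13231 = (-4/3 - ⅓*9²) - 1*13231 = (-4/3 - ⅓*81) - 13231 = (-4/3 - 27) - 13231 = -85/3 - 13231 = -39778/3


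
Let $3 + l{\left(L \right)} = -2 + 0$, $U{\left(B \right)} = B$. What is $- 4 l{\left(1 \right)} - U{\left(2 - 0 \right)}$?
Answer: $18$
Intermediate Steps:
$l{\left(L \right)} = -5$ ($l{\left(L \right)} = -3 + \left(-2 + 0\right) = -3 - 2 = -5$)
$- 4 l{\left(1 \right)} - U{\left(2 - 0 \right)} = \left(-4\right) \left(-5\right) - \left(2 - 0\right) = 20 - \left(2 + 0\right) = 20 - 2 = 18$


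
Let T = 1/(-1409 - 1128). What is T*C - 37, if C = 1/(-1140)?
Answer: -107010659/2892180 ≈ -37.000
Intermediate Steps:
C = -1/1140 ≈ -0.00087719
T = -1/2537 (T = 1/(-2537) = -1/2537 ≈ -0.00039417)
T*C - 37 = -1/2537*(-1/1140) - 37 = 1/2892180 - 37 = -107010659/2892180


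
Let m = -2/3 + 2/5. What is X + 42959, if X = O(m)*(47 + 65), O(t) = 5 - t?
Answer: 653233/15 ≈ 43549.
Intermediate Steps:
m = -4/15 (m = -2*⅓ + 2*(⅕) = -⅔ + ⅖ = -4/15 ≈ -0.26667)
X = 8848/15 (X = (5 - 1*(-4/15))*(47 + 65) = (5 + 4/15)*112 = (79/15)*112 = 8848/15 ≈ 589.87)
X + 42959 = 8848/15 + 42959 = 653233/15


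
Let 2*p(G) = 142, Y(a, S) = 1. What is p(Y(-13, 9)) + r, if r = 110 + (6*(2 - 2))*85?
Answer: 181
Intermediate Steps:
r = 110 (r = 110 + (6*0)*85 = 110 + 0*85 = 110 + 0 = 110)
p(G) = 71 (p(G) = (1/2)*142 = 71)
p(Y(-13, 9)) + r = 71 + 110 = 181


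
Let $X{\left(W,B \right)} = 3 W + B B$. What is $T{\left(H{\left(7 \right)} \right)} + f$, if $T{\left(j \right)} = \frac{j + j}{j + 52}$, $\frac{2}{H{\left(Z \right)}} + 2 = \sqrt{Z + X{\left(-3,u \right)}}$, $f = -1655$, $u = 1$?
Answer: $- \frac{5423537}{3277} - \frac{52 i}{3277} \approx -1655.0 - 0.015868 i$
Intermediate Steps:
$X{\left(W,B \right)} = B^{2} + 3 W$ ($X{\left(W,B \right)} = 3 W + B^{2} = B^{2} + 3 W$)
$H{\left(Z \right)} = \frac{2}{-2 + \sqrt{-8 + Z}}$ ($H{\left(Z \right)} = \frac{2}{-2 + \sqrt{Z + \left(1^{2} + 3 \left(-3\right)\right)}} = \frac{2}{-2 + \sqrt{Z + \left(1 - 9\right)}} = \frac{2}{-2 + \sqrt{Z - 8}} = \frac{2}{-2 + \sqrt{-8 + Z}}$)
$T{\left(j \right)} = \frac{2 j}{52 + j}$
$T{\left(H{\left(7 \right)} \right)} + f = \frac{2 \frac{2}{-2 + \sqrt{-8 + 7}}}{52 + \frac{2}{-2 + \sqrt{-8 + 7}}} - 1655 = \frac{2 \frac{2}{-2 + \sqrt{-1}}}{52 + \frac{2}{-2 + \sqrt{-1}}} - 1655 = \frac{2 \frac{2}{-2 + i}}{52 + \frac{2}{-2 + i}} - 1655 = \frac{2 \cdot 2 \frac{-2 - i}{5}}{52 + 2 \frac{-2 - i}{5}} - 1655 = \frac{2 \frac{2 \left(-2 - i\right)}{5}}{52 + \frac{2 \left(-2 - i\right)}{5}} - 1655 = \frac{4 \left(-2 - i\right)}{5 \left(52 + \frac{2 \left(-2 - i\right)}{5}\right)} - 1655 = -1655 + \frac{4 \left(-2 - i\right)}{5 \left(52 + \frac{2 \left(-2 - i\right)}{5}\right)}$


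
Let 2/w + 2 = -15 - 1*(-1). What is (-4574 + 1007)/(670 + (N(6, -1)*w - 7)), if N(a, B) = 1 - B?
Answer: -14268/2651 ≈ -5.3821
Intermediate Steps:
w = -⅛ (w = 2/(-2 + (-15 - 1*(-1))) = 2/(-2 + (-15 + 1)) = 2/(-2 - 14) = 2/(-16) = 2*(-1/16) = -⅛ ≈ -0.12500)
(-4574 + 1007)/(670 + (N(6, -1)*w - 7)) = (-4574 + 1007)/(670 + ((1 - 1*(-1))*(-⅛) - 7)) = -3567/(670 + ((1 + 1)*(-⅛) - 7)) = -3567/(670 + (2*(-⅛) - 7)) = -3567/(670 + (-¼ - 7)) = -3567/(670 - 29/4) = -3567/2651/4 = -3567*4/2651 = -14268/2651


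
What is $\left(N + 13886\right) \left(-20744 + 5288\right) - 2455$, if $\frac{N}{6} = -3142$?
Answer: $76752041$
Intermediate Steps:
$N = -18852$ ($N = 6 \left(-3142\right) = -18852$)
$\left(N + 13886\right) \left(-20744 + 5288\right) - 2455 = \left(-18852 + 13886\right) \left(-20744 + 5288\right) - 2455 = \left(-4966\right) \left(-15456\right) - 2455 = 76754496 - 2455 = 76752041$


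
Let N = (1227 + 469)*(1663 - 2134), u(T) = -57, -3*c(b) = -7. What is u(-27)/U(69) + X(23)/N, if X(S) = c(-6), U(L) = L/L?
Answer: -136597543/2396448 ≈ -57.000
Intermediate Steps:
U(L) = 1
c(b) = 7/3 (c(b) = -⅓*(-7) = 7/3)
N = -798816 (N = 1696*(-471) = -798816)
X(S) = 7/3
u(-27)/U(69) + X(23)/N = -57/1 + (7/3)/(-798816) = -57*1 + (7/3)*(-1/798816) = -57 - 7/2396448 = -136597543/2396448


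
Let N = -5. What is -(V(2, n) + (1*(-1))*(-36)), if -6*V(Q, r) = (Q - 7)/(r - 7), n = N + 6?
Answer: -1291/36 ≈ -35.861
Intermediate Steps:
n = 1 (n = -5 + 6 = 1)
V(Q, r) = -(-7 + Q)/(6*(-7 + r)) (V(Q, r) = -(Q - 7)/(6*(r - 7)) = -(-7 + Q)/(6*(-7 + r)))
-(V(2, n) + (1*(-1))*(-36)) = -((7 - 1*2)/(6*(-7 + 1)) + (1*(-1))*(-36)) = -((⅙)*(7 - 2)/(-6) - 1*(-36)) = -((⅙)*(-⅙)*5 + 36) = -(-5/36 + 36) = -1*1291/36 = -1291/36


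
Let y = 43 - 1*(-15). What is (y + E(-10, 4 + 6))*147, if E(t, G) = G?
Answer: 9996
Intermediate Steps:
y = 58 (y = 43 + 15 = 58)
(y + E(-10, 4 + 6))*147 = (58 + (4 + 6))*147 = (58 + 10)*147 = 68*147 = 9996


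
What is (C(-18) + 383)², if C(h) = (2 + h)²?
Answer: 408321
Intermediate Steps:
(C(-18) + 383)² = ((2 - 18)² + 383)² = ((-16)² + 383)² = (256 + 383)² = 639² = 408321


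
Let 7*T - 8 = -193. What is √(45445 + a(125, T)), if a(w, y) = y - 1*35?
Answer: √2223795/7 ≈ 213.03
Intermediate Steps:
T = -185/7 (T = 8/7 + (⅐)*(-193) = 8/7 - 193/7 = -185/7 ≈ -26.429)
a(w, y) = -35 + y (a(w, y) = y - 35 = -35 + y)
√(45445 + a(125, T)) = √(45445 + (-35 - 185/7)) = √(45445 - 430/7) = √(317685/7) = √2223795/7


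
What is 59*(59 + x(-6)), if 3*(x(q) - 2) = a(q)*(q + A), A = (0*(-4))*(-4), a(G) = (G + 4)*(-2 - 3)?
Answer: 2419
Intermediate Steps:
a(G) = -20 - 5*G (a(G) = (4 + G)*(-5) = -20 - 5*G)
A = 0 (A = 0*(-4) = 0)
x(q) = 2 + q*(-20 - 5*q)/3 (x(q) = 2 + ((-20 - 5*q)*(q + 0))/3 = 2 + ((-20 - 5*q)*q)/3 = 2 + (q*(-20 - 5*q))/3 = 2 + q*(-20 - 5*q)/3)
59*(59 + x(-6)) = 59*(59 + (2 - 5/3*(-6)*(4 - 6))) = 59*(59 + (2 - 5/3*(-6)*(-2))) = 59*(59 + (2 - 20)) = 59*(59 - 18) = 59*41 = 2419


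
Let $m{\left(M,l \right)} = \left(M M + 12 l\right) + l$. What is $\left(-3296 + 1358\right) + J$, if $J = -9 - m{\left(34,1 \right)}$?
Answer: $-3116$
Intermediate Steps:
$m{\left(M,l \right)} = M^{2} + 13 l$ ($m{\left(M,l \right)} = \left(M^{2} + 12 l\right) + l = M^{2} + 13 l$)
$J = -1178$ ($J = -9 - \left(34^{2} + 13 \cdot 1\right) = -9 - \left(1156 + 13\right) = -9 - 1169 = -1178$)
$\left(-3296 + 1358\right) + J = \left(-3296 + 1358\right) - 1178 = -1938 - 1178 = -3116$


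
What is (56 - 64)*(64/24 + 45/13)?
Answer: -1912/39 ≈ -49.026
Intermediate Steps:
(56 - 64)*(64/24 + 45/13) = -8*(64*(1/24) + 45*(1/13)) = -8*(8/3 + 45/13) = -8*239/39 = -1912/39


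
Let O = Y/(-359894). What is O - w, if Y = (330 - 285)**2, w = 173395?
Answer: -62403822155/359894 ≈ -1.7340e+5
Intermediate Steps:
Y = 2025 (Y = 45**2 = 2025)
O = -2025/359894 (O = 2025/(-359894) = 2025*(-1/359894) = -2025/359894 ≈ -0.0056267)
O - w = -2025/359894 - 1*173395 = -2025/359894 - 173395 = -62403822155/359894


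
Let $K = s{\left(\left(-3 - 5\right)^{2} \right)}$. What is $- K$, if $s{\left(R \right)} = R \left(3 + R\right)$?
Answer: $-4288$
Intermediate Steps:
$K = 4288$ ($K = \left(-3 - 5\right)^{2} \left(3 + \left(-3 - 5\right)^{2}\right) = \left(-8\right)^{2} \left(3 + \left(-8\right)^{2}\right) = 64 \left(3 + 64\right) = 64 \cdot 67 = 4288$)
$- K = \left(-1\right) 4288 = -4288$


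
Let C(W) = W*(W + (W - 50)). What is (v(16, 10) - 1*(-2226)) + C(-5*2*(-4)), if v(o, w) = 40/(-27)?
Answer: 92462/27 ≈ 3424.5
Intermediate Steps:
v(o, w) = -40/27 (v(o, w) = 40*(-1/27) = -40/27)
C(W) = W*(-50 + 2*W) (C(W) = W*(W + (-50 + W)) = W*(-50 + 2*W))
(v(16, 10) - 1*(-2226)) + C(-5*2*(-4)) = (-40/27 - 1*(-2226)) + 2*(-5*2*(-4))*(-25 - 5*2*(-4)) = (-40/27 + 2226) + 2*(-10*(-4))*(-25 - 10*(-4)) = 60062/27 + 2*40*(-25 + 40) = 60062/27 + 2*40*15 = 60062/27 + 1200 = 92462/27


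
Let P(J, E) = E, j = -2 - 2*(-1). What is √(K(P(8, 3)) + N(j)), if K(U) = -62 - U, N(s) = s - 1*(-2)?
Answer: 3*I*√7 ≈ 7.9373*I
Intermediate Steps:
j = 0 (j = -2 + 2 = 0)
N(s) = 2 + s (N(s) = s + 2 = 2 + s)
√(K(P(8, 3)) + N(j)) = √((-62 - 1*3) + (2 + 0)) = √((-62 - 3) + 2) = √(-65 + 2) = √(-63) = 3*I*√7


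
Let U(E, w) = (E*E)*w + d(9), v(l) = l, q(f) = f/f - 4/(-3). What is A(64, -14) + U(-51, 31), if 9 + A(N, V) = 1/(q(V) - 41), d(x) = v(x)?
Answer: 9353193/116 ≈ 80631.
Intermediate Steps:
q(f) = 7/3 (q(f) = 1 - 4*(-1/3) = 1 + 4/3 = 7/3)
d(x) = x
U(E, w) = 9 + w*E**2 (U(E, w) = (E*E)*w + 9 = E**2*w + 9 = w*E**2 + 9 = 9 + w*E**2)
A(N, V) = -1047/116 (A(N, V) = -9 + 1/(7/3 - 41) = -9 + 1/(-116/3) = -9 - 3/116 = -1047/116)
A(64, -14) + U(-51, 31) = -1047/116 + (9 + 31*(-51)**2) = -1047/116 + (9 + 31*2601) = -1047/116 + (9 + 80631) = -1047/116 + 80640 = 9353193/116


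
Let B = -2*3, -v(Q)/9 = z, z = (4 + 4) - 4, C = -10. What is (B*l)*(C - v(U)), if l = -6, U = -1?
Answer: 936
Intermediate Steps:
z = 4 (z = 8 - 4 = 4)
v(Q) = -36 (v(Q) = -9*4 = -36)
B = -6
(B*l)*(C - v(U)) = (-6*(-6))*(-10 - 1*(-36)) = 36*(-10 + 36) = 36*26 = 936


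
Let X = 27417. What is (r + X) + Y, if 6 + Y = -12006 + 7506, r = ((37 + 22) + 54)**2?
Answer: 35680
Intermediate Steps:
r = 12769 (r = (59 + 54)**2 = 113**2 = 12769)
Y = -4506 (Y = -6 + (-12006 + 7506) = -6 - 4500 = -4506)
(r + X) + Y = (12769 + 27417) - 4506 = 40186 - 4506 = 35680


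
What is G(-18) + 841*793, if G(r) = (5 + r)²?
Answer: 667082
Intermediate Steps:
G(-18) + 841*793 = (5 - 18)² + 841*793 = (-13)² + 666913 = 169 + 666913 = 667082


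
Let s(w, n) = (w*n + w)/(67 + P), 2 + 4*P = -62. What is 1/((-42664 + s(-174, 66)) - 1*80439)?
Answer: -17/2096637 ≈ -8.1082e-6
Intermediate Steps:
P = -16 (P = -½ + (¼)*(-62) = -½ - 31/2 = -16)
s(w, n) = w/51 + n*w/51 (s(w, n) = (w*n + w)/(67 - 16) = (n*w + w)/51 = (w + n*w)*(1/51) = w/51 + n*w/51)
1/((-42664 + s(-174, 66)) - 1*80439) = 1/((-42664 + (1/51)*(-174)*(1 + 66)) - 1*80439) = 1/((-42664 + (1/51)*(-174)*67) - 80439) = 1/((-42664 - 3886/17) - 80439) = 1/(-729174/17 - 80439) = 1/(-2096637/17) = -17/2096637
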